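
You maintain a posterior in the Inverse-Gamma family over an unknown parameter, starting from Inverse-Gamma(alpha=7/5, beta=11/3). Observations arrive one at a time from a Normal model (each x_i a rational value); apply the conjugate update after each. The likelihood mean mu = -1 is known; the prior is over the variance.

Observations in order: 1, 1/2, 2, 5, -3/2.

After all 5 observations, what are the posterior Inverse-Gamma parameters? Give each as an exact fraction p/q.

obs 1: x=1 → posterior Inverse-Gamma(19/10, 17/3)
obs 2: x=1/2 → posterior Inverse-Gamma(12/5, 163/24)
obs 3: x=2 → posterior Inverse-Gamma(29/10, 271/24)
obs 4: x=5 → posterior Inverse-Gamma(17/5, 703/24)
obs 5: x=-3/2 → posterior Inverse-Gamma(39/10, 353/12)

alpha=39/10, beta=353/12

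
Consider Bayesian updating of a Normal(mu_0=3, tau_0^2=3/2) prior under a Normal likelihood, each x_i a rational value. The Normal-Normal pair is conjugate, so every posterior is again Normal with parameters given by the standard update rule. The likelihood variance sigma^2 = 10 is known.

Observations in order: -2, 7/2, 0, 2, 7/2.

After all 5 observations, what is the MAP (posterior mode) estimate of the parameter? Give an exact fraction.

obs 1: x=-2 → posterior Normal(54/23, 30/23)
obs 2: x=7/2 → posterior Normal(129/52, 15/13)
obs 3: x=0 → posterior Normal(129/58, 30/29)
obs 4: x=2 → posterior Normal(141/64, 15/16)
obs 5: x=7/2 → posterior Normal(81/35, 6/7)

81/35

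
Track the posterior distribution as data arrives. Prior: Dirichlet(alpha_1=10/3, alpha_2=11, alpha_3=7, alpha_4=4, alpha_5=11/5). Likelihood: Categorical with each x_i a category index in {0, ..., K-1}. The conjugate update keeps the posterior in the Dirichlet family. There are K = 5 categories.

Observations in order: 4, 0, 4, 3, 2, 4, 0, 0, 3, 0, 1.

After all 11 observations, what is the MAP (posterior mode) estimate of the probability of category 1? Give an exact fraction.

obs 1: x=4 → posterior Dirichlet(10/3, 11, 7, 4, 16/5)
obs 2: x=0 → posterior Dirichlet(13/3, 11, 7, 4, 16/5)
obs 3: x=4 → posterior Dirichlet(13/3, 11, 7, 4, 21/5)
obs 4: x=3 → posterior Dirichlet(13/3, 11, 7, 5, 21/5)
obs 5: x=2 → posterior Dirichlet(13/3, 11, 8, 5, 21/5)
obs 6: x=4 → posterior Dirichlet(13/3, 11, 8, 5, 26/5)
obs 7: x=0 → posterior Dirichlet(16/3, 11, 8, 5, 26/5)
obs 8: x=0 → posterior Dirichlet(19/3, 11, 8, 5, 26/5)
obs 9: x=3 → posterior Dirichlet(19/3, 11, 8, 6, 26/5)
obs 10: x=0 → posterior Dirichlet(22/3, 11, 8, 6, 26/5)
obs 11: x=1 → posterior Dirichlet(22/3, 12, 8, 6, 26/5)

165/503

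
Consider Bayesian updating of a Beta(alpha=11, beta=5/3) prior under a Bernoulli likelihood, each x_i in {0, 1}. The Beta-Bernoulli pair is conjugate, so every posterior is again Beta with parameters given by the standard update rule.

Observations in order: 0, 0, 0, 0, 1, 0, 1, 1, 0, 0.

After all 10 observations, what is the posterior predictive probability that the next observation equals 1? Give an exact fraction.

obs 1: x=0 → posterior Beta(11, 8/3)
obs 2: x=0 → posterior Beta(11, 11/3)
obs 3: x=0 → posterior Beta(11, 14/3)
obs 4: x=0 → posterior Beta(11, 17/3)
obs 5: x=1 → posterior Beta(12, 17/3)
obs 6: x=0 → posterior Beta(12, 20/3)
obs 7: x=1 → posterior Beta(13, 20/3)
obs 8: x=1 → posterior Beta(14, 20/3)
obs 9: x=0 → posterior Beta(14, 23/3)
obs 10: x=0 → posterior Beta(14, 26/3)

21/34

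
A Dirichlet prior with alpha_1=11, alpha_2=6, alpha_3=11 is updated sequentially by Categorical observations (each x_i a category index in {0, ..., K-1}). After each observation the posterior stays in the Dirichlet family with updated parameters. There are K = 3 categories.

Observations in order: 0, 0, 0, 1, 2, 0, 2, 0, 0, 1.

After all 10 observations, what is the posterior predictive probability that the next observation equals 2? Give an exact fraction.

obs 1: x=0 → posterior Dirichlet(12, 6, 11)
obs 2: x=0 → posterior Dirichlet(13, 6, 11)
obs 3: x=0 → posterior Dirichlet(14, 6, 11)
obs 4: x=1 → posterior Dirichlet(14, 7, 11)
obs 5: x=2 → posterior Dirichlet(14, 7, 12)
obs 6: x=0 → posterior Dirichlet(15, 7, 12)
obs 7: x=2 → posterior Dirichlet(15, 7, 13)
obs 8: x=0 → posterior Dirichlet(16, 7, 13)
obs 9: x=0 → posterior Dirichlet(17, 7, 13)
obs 10: x=1 → posterior Dirichlet(17, 8, 13)

13/38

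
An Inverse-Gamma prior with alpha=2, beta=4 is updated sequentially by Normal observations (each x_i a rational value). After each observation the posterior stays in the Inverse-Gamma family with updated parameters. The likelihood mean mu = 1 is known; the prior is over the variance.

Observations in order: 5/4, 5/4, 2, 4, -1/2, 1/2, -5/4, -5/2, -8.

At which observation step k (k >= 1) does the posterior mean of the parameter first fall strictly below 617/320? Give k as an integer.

obs 1: x=5/4 → posterior Inverse-Gamma(5/2, 129/32)
obs 2: x=5/4 → posterior Inverse-Gamma(3, 65/16)
obs 3: x=2 → posterior Inverse-Gamma(7/2, 73/16)
obs 4: x=4 → posterior Inverse-Gamma(4, 145/16)
obs 5: x=-1/2 → posterior Inverse-Gamma(9/2, 163/16)
obs 6: x=1/2 → posterior Inverse-Gamma(5, 165/16)
obs 7: x=-5/4 → posterior Inverse-Gamma(11/2, 411/32)
obs 8: x=-5/2 → posterior Inverse-Gamma(6, 607/32)
obs 9: x=-8 → posterior Inverse-Gamma(13/2, 1903/32)

k = 3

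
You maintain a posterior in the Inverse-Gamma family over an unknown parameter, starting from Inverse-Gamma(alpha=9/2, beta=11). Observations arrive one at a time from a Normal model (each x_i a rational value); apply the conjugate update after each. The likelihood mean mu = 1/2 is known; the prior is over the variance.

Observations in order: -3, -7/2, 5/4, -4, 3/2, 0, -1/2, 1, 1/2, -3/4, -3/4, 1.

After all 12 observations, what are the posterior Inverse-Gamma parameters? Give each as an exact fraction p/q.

obs 1: x=-3 → posterior Inverse-Gamma(5, 137/8)
obs 2: x=-7/2 → posterior Inverse-Gamma(11/2, 201/8)
obs 3: x=5/4 → posterior Inverse-Gamma(6, 813/32)
obs 4: x=-4 → posterior Inverse-Gamma(13/2, 1137/32)
obs 5: x=3/2 → posterior Inverse-Gamma(7, 1153/32)
obs 6: x=0 → posterior Inverse-Gamma(15/2, 1157/32)
obs 7: x=-1/2 → posterior Inverse-Gamma(8, 1173/32)
obs 8: x=1 → posterior Inverse-Gamma(17/2, 1177/32)
obs 9: x=1/2 → posterior Inverse-Gamma(9, 1177/32)
obs 10: x=-3/4 → posterior Inverse-Gamma(19/2, 601/16)
obs 11: x=-3/4 → posterior Inverse-Gamma(10, 1227/32)
obs 12: x=1 → posterior Inverse-Gamma(21/2, 1231/32)

alpha=21/2, beta=1231/32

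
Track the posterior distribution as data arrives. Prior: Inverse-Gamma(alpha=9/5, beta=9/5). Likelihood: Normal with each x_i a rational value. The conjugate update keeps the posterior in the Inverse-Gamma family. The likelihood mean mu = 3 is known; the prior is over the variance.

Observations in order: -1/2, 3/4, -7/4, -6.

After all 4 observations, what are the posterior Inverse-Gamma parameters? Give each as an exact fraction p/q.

alpha=19/5, beta=4979/80

obs 1: x=-1/2 → posterior Inverse-Gamma(23/10, 317/40)
obs 2: x=3/4 → posterior Inverse-Gamma(14/5, 1673/160)
obs 3: x=-7/4 → posterior Inverse-Gamma(33/10, 1739/80)
obs 4: x=-6 → posterior Inverse-Gamma(19/5, 4979/80)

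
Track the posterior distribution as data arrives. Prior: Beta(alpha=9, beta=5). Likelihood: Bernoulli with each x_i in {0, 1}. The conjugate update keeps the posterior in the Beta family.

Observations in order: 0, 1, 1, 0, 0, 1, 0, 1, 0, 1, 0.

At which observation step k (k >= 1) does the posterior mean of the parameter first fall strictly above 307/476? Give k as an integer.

k = 3

obs 1: x=0 → posterior Beta(9, 6)
obs 2: x=1 → posterior Beta(10, 6)
obs 3: x=1 → posterior Beta(11, 6)
obs 4: x=0 → posterior Beta(11, 7)
obs 5: x=0 → posterior Beta(11, 8)
obs 6: x=1 → posterior Beta(12, 8)
obs 7: x=0 → posterior Beta(12, 9)
obs 8: x=1 → posterior Beta(13, 9)
obs 9: x=0 → posterior Beta(13, 10)
obs 10: x=1 → posterior Beta(14, 10)
obs 11: x=0 → posterior Beta(14, 11)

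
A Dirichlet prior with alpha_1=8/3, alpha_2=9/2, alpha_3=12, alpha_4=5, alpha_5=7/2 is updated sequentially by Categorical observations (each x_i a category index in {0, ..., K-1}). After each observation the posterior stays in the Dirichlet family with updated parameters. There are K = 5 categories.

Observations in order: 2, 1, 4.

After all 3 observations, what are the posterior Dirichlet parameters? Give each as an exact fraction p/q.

obs 1: x=2 → posterior Dirichlet(8/3, 9/2, 13, 5, 7/2)
obs 2: x=1 → posterior Dirichlet(8/3, 11/2, 13, 5, 7/2)
obs 3: x=4 → posterior Dirichlet(8/3, 11/2, 13, 5, 9/2)

alpha_1=8/3, alpha_2=11/2, alpha_3=13, alpha_4=5, alpha_5=9/2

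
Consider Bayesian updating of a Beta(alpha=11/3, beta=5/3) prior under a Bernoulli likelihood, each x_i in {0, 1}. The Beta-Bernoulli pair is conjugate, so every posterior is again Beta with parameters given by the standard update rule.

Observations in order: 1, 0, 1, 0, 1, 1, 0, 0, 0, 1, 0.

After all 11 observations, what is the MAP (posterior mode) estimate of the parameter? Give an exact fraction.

23/43

obs 1: x=1 → posterior Beta(14/3, 5/3)
obs 2: x=0 → posterior Beta(14/3, 8/3)
obs 3: x=1 → posterior Beta(17/3, 8/3)
obs 4: x=0 → posterior Beta(17/3, 11/3)
obs 5: x=1 → posterior Beta(20/3, 11/3)
obs 6: x=1 → posterior Beta(23/3, 11/3)
obs 7: x=0 → posterior Beta(23/3, 14/3)
obs 8: x=0 → posterior Beta(23/3, 17/3)
obs 9: x=0 → posterior Beta(23/3, 20/3)
obs 10: x=1 → posterior Beta(26/3, 20/3)
obs 11: x=0 → posterior Beta(26/3, 23/3)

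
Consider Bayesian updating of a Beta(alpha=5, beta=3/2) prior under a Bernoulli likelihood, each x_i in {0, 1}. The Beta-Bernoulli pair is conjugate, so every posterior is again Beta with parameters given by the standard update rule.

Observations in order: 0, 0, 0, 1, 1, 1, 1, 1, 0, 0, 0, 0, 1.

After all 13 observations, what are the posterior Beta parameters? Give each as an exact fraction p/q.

obs 1: x=0 → posterior Beta(5, 5/2)
obs 2: x=0 → posterior Beta(5, 7/2)
obs 3: x=0 → posterior Beta(5, 9/2)
obs 4: x=1 → posterior Beta(6, 9/2)
obs 5: x=1 → posterior Beta(7, 9/2)
obs 6: x=1 → posterior Beta(8, 9/2)
obs 7: x=1 → posterior Beta(9, 9/2)
obs 8: x=1 → posterior Beta(10, 9/2)
obs 9: x=0 → posterior Beta(10, 11/2)
obs 10: x=0 → posterior Beta(10, 13/2)
obs 11: x=0 → posterior Beta(10, 15/2)
obs 12: x=0 → posterior Beta(10, 17/2)
obs 13: x=1 → posterior Beta(11, 17/2)

alpha=11, beta=17/2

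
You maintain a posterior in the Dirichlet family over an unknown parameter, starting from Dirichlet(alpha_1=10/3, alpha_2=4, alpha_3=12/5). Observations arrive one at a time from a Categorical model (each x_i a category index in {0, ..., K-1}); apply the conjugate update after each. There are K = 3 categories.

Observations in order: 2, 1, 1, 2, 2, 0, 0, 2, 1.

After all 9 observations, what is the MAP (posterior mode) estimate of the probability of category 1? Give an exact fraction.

obs 1: x=2 → posterior Dirichlet(10/3, 4, 17/5)
obs 2: x=1 → posterior Dirichlet(10/3, 5, 17/5)
obs 3: x=1 → posterior Dirichlet(10/3, 6, 17/5)
obs 4: x=2 → posterior Dirichlet(10/3, 6, 22/5)
obs 5: x=2 → posterior Dirichlet(10/3, 6, 27/5)
obs 6: x=0 → posterior Dirichlet(13/3, 6, 27/5)
obs 7: x=0 → posterior Dirichlet(16/3, 6, 27/5)
obs 8: x=2 → posterior Dirichlet(16/3, 6, 32/5)
obs 9: x=1 → posterior Dirichlet(16/3, 7, 32/5)

45/118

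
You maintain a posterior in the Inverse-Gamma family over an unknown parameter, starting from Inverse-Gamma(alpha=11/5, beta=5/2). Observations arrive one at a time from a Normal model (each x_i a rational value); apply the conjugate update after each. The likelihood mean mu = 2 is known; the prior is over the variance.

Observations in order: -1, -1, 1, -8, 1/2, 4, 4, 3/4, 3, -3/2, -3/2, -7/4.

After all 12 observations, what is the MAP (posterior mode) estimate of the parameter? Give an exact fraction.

305/32

obs 1: x=-1 → posterior Inverse-Gamma(27/10, 7)
obs 2: x=-1 → posterior Inverse-Gamma(16/5, 23/2)
obs 3: x=1 → posterior Inverse-Gamma(37/10, 12)
obs 4: x=-8 → posterior Inverse-Gamma(21/5, 62)
obs 5: x=1/2 → posterior Inverse-Gamma(47/10, 505/8)
obs 6: x=4 → posterior Inverse-Gamma(26/5, 521/8)
obs 7: x=4 → posterior Inverse-Gamma(57/10, 537/8)
obs 8: x=3/4 → posterior Inverse-Gamma(31/5, 2173/32)
obs 9: x=3 → posterior Inverse-Gamma(67/10, 2189/32)
obs 10: x=-3/2 → posterior Inverse-Gamma(36/5, 2385/32)
obs 11: x=-3/2 → posterior Inverse-Gamma(77/10, 2581/32)
obs 12: x=-7/4 → posterior Inverse-Gamma(41/5, 1403/16)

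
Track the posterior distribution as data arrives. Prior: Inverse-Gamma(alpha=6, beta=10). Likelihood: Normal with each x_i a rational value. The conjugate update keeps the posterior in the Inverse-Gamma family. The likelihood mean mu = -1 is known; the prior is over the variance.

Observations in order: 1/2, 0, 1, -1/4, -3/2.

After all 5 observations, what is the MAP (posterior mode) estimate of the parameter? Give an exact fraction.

449/304

obs 1: x=1/2 → posterior Inverse-Gamma(13/2, 89/8)
obs 2: x=0 → posterior Inverse-Gamma(7, 93/8)
obs 3: x=1 → posterior Inverse-Gamma(15/2, 109/8)
obs 4: x=-1/4 → posterior Inverse-Gamma(8, 445/32)
obs 5: x=-3/2 → posterior Inverse-Gamma(17/2, 449/32)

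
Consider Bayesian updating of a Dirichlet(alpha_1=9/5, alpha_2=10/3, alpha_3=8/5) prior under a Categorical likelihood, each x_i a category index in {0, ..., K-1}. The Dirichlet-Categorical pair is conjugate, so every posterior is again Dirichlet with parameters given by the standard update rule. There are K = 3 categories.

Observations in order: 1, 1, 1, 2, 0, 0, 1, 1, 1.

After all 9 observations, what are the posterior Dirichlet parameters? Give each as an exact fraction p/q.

obs 1: x=1 → posterior Dirichlet(9/5, 13/3, 8/5)
obs 2: x=1 → posterior Dirichlet(9/5, 16/3, 8/5)
obs 3: x=1 → posterior Dirichlet(9/5, 19/3, 8/5)
obs 4: x=2 → posterior Dirichlet(9/5, 19/3, 13/5)
obs 5: x=0 → posterior Dirichlet(14/5, 19/3, 13/5)
obs 6: x=0 → posterior Dirichlet(19/5, 19/3, 13/5)
obs 7: x=1 → posterior Dirichlet(19/5, 22/3, 13/5)
obs 8: x=1 → posterior Dirichlet(19/5, 25/3, 13/5)
obs 9: x=1 → posterior Dirichlet(19/5, 28/3, 13/5)

alpha_1=19/5, alpha_2=28/3, alpha_3=13/5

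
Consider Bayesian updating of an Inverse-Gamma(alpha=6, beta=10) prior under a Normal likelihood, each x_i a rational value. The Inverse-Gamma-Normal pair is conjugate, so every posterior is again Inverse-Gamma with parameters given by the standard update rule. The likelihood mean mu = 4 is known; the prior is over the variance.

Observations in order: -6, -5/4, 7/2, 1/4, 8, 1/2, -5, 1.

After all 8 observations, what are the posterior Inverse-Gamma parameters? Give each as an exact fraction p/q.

obs 1: x=-6 → posterior Inverse-Gamma(13/2, 60)
obs 2: x=-5/4 → posterior Inverse-Gamma(7, 2361/32)
obs 3: x=7/2 → posterior Inverse-Gamma(15/2, 2365/32)
obs 4: x=1/4 → posterior Inverse-Gamma(8, 1295/16)
obs 5: x=8 → posterior Inverse-Gamma(17/2, 1423/16)
obs 6: x=1/2 → posterior Inverse-Gamma(9, 1521/16)
obs 7: x=-5 → posterior Inverse-Gamma(19/2, 2169/16)
obs 8: x=1 → posterior Inverse-Gamma(10, 2241/16)

alpha=10, beta=2241/16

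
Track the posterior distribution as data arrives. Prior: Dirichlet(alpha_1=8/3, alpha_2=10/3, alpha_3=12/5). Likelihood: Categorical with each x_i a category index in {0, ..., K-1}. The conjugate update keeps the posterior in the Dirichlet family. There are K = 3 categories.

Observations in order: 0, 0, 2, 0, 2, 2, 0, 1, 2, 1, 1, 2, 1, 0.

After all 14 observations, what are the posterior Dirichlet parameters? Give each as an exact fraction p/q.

alpha_1=23/3, alpha_2=22/3, alpha_3=37/5

obs 1: x=0 → posterior Dirichlet(11/3, 10/3, 12/5)
obs 2: x=0 → posterior Dirichlet(14/3, 10/3, 12/5)
obs 3: x=2 → posterior Dirichlet(14/3, 10/3, 17/5)
obs 4: x=0 → posterior Dirichlet(17/3, 10/3, 17/5)
obs 5: x=2 → posterior Dirichlet(17/3, 10/3, 22/5)
obs 6: x=2 → posterior Dirichlet(17/3, 10/3, 27/5)
obs 7: x=0 → posterior Dirichlet(20/3, 10/3, 27/5)
obs 8: x=1 → posterior Dirichlet(20/3, 13/3, 27/5)
obs 9: x=2 → posterior Dirichlet(20/3, 13/3, 32/5)
obs 10: x=1 → posterior Dirichlet(20/3, 16/3, 32/5)
obs 11: x=1 → posterior Dirichlet(20/3, 19/3, 32/5)
obs 12: x=2 → posterior Dirichlet(20/3, 19/3, 37/5)
obs 13: x=1 → posterior Dirichlet(20/3, 22/3, 37/5)
obs 14: x=0 → posterior Dirichlet(23/3, 22/3, 37/5)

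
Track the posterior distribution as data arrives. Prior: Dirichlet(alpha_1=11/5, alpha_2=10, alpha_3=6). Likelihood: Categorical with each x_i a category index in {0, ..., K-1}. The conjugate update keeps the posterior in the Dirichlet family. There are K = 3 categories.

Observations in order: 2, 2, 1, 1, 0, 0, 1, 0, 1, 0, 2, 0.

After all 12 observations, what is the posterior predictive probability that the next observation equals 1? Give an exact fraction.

obs 1: x=2 → posterior Dirichlet(11/5, 10, 7)
obs 2: x=2 → posterior Dirichlet(11/5, 10, 8)
obs 3: x=1 → posterior Dirichlet(11/5, 11, 8)
obs 4: x=1 → posterior Dirichlet(11/5, 12, 8)
obs 5: x=0 → posterior Dirichlet(16/5, 12, 8)
obs 6: x=0 → posterior Dirichlet(21/5, 12, 8)
obs 7: x=1 → posterior Dirichlet(21/5, 13, 8)
obs 8: x=0 → posterior Dirichlet(26/5, 13, 8)
obs 9: x=1 → posterior Dirichlet(26/5, 14, 8)
obs 10: x=0 → posterior Dirichlet(31/5, 14, 8)
obs 11: x=2 → posterior Dirichlet(31/5, 14, 9)
obs 12: x=0 → posterior Dirichlet(36/5, 14, 9)

70/151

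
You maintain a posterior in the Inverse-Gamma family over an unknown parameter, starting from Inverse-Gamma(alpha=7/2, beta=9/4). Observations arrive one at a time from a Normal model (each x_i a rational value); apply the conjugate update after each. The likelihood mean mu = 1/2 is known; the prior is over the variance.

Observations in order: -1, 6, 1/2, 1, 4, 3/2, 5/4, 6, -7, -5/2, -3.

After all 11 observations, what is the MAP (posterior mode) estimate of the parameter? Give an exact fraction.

2541/320

obs 1: x=-1 → posterior Inverse-Gamma(4, 27/8)
obs 2: x=6 → posterior Inverse-Gamma(9/2, 37/2)
obs 3: x=1/2 → posterior Inverse-Gamma(5, 37/2)
obs 4: x=1 → posterior Inverse-Gamma(11/2, 149/8)
obs 5: x=4 → posterior Inverse-Gamma(6, 99/4)
obs 6: x=3/2 → posterior Inverse-Gamma(13/2, 101/4)
obs 7: x=5/4 → posterior Inverse-Gamma(7, 817/32)
obs 8: x=6 → posterior Inverse-Gamma(15/2, 1301/32)
obs 9: x=-7 → posterior Inverse-Gamma(8, 2201/32)
obs 10: x=-5/2 → posterior Inverse-Gamma(17/2, 2345/32)
obs 11: x=-3 → posterior Inverse-Gamma(9, 2541/32)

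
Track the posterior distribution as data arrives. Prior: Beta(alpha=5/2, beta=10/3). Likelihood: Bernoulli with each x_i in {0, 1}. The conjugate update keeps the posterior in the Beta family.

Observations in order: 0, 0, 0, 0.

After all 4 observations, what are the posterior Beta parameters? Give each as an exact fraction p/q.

alpha=5/2, beta=22/3

obs 1: x=0 → posterior Beta(5/2, 13/3)
obs 2: x=0 → posterior Beta(5/2, 16/3)
obs 3: x=0 → posterior Beta(5/2, 19/3)
obs 4: x=0 → posterior Beta(5/2, 22/3)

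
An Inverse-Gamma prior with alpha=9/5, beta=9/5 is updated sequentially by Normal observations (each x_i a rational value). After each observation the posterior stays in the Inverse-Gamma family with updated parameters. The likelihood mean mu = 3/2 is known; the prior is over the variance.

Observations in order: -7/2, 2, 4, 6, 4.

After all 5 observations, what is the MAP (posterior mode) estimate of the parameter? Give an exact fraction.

308/53

obs 1: x=-7/2 → posterior Inverse-Gamma(23/10, 143/10)
obs 2: x=2 → posterior Inverse-Gamma(14/5, 577/40)
obs 3: x=4 → posterior Inverse-Gamma(33/10, 351/20)
obs 4: x=6 → posterior Inverse-Gamma(19/5, 1107/40)
obs 5: x=4 → posterior Inverse-Gamma(43/10, 154/5)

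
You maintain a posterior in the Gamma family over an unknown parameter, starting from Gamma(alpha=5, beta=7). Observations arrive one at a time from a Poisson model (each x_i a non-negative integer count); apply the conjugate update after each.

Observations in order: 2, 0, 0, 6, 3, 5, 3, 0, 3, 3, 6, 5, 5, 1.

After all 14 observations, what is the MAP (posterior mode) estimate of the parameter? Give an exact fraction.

obs 1: x=2 → posterior Gamma(7, 8)
obs 2: x=0 → posterior Gamma(7, 9)
obs 3: x=0 → posterior Gamma(7, 10)
obs 4: x=6 → posterior Gamma(13, 11)
obs 5: x=3 → posterior Gamma(16, 12)
obs 6: x=5 → posterior Gamma(21, 13)
obs 7: x=3 → posterior Gamma(24, 14)
obs 8: x=0 → posterior Gamma(24, 15)
obs 9: x=3 → posterior Gamma(27, 16)
obs 10: x=3 → posterior Gamma(30, 17)
obs 11: x=6 → posterior Gamma(36, 18)
obs 12: x=5 → posterior Gamma(41, 19)
obs 13: x=5 → posterior Gamma(46, 20)
obs 14: x=1 → posterior Gamma(47, 21)

46/21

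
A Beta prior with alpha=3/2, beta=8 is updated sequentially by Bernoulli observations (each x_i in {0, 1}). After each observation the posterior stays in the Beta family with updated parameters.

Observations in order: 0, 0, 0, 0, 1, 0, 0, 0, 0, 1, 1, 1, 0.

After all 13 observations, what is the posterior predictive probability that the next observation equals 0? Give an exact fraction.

obs 1: x=0 → posterior Beta(3/2, 9)
obs 2: x=0 → posterior Beta(3/2, 10)
obs 3: x=0 → posterior Beta(3/2, 11)
obs 4: x=0 → posterior Beta(3/2, 12)
obs 5: x=1 → posterior Beta(5/2, 12)
obs 6: x=0 → posterior Beta(5/2, 13)
obs 7: x=0 → posterior Beta(5/2, 14)
obs 8: x=0 → posterior Beta(5/2, 15)
obs 9: x=0 → posterior Beta(5/2, 16)
obs 10: x=1 → posterior Beta(7/2, 16)
obs 11: x=1 → posterior Beta(9/2, 16)
obs 12: x=1 → posterior Beta(11/2, 16)
obs 13: x=0 → posterior Beta(11/2, 17)

34/45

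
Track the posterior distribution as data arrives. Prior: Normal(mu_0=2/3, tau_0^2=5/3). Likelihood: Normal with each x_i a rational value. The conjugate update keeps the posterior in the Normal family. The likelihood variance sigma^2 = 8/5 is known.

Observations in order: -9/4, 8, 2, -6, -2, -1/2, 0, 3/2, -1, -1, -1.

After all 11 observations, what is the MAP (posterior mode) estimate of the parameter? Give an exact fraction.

-7/52

obs 1: x=-9/4 → posterior Normal(-23/28, 40/49)
obs 2: x=8 → posterior Normal(639/296, 20/37)
obs 3: x=2 → posterior Normal(839/396, 40/99)
obs 4: x=-6 → posterior Normal(239/496, 10/31)
obs 5: x=-2 → posterior Normal(39/596, 40/149)
obs 6: x=-1/2 → posterior Normal(-11/696, 20/87)
obs 7: x=0 → posterior Normal(-11/796, 40/199)
obs 8: x=3/2 → posterior Normal(139/896, 5/28)
obs 9: x=-1 → posterior Normal(13/332, 40/249)
obs 10: x=-1 → posterior Normal(-61/1096, 20/137)
obs 11: x=-1 → posterior Normal(-7/52, 40/299)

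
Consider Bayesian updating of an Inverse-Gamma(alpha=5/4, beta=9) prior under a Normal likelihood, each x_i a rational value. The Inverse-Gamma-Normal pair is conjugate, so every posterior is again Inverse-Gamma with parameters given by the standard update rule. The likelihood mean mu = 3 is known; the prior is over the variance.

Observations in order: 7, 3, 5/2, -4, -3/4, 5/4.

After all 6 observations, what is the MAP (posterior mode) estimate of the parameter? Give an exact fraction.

803/84

obs 1: x=7 → posterior Inverse-Gamma(7/4, 17)
obs 2: x=3 → posterior Inverse-Gamma(9/4, 17)
obs 3: x=5/2 → posterior Inverse-Gamma(11/4, 137/8)
obs 4: x=-4 → posterior Inverse-Gamma(13/4, 333/8)
obs 5: x=-3/4 → posterior Inverse-Gamma(15/4, 1557/32)
obs 6: x=5/4 → posterior Inverse-Gamma(17/4, 803/16)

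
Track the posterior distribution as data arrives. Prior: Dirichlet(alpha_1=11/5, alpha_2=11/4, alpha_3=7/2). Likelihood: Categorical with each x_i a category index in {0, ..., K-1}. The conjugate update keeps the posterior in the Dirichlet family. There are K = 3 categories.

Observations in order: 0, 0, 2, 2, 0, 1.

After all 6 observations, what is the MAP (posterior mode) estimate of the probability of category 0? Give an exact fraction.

84/229

obs 1: x=0 → posterior Dirichlet(16/5, 11/4, 7/2)
obs 2: x=0 → posterior Dirichlet(21/5, 11/4, 7/2)
obs 3: x=2 → posterior Dirichlet(21/5, 11/4, 9/2)
obs 4: x=2 → posterior Dirichlet(21/5, 11/4, 11/2)
obs 5: x=0 → posterior Dirichlet(26/5, 11/4, 11/2)
obs 6: x=1 → posterior Dirichlet(26/5, 15/4, 11/2)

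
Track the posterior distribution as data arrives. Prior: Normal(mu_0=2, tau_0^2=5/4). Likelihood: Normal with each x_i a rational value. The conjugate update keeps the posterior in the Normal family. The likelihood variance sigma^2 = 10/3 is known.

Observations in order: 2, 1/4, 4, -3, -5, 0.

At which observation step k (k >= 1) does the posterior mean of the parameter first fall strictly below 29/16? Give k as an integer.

obs 1: x=2 → posterior Normal(2, 10/11)
obs 2: x=1/4 → posterior Normal(13/8, 5/7)
obs 3: x=4 → posterior Normal(139/68, 10/17)
obs 4: x=-3 → posterior Normal(103/80, 1/2)
obs 5: x=-5 → posterior Normal(43/92, 10/23)
obs 6: x=0 → posterior Normal(43/104, 5/13)

k = 2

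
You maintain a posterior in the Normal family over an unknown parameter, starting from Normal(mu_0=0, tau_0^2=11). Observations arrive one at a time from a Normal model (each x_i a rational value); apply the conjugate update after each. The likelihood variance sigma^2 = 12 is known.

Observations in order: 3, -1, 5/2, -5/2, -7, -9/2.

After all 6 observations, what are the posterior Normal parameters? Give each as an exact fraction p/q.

obs 1: x=3 → posterior Normal(33/23, 132/23)
obs 2: x=-1 → posterior Normal(11/17, 66/17)
obs 3: x=5/2 → posterior Normal(11/10, 44/15)
obs 4: x=-5/2 → posterior Normal(11/28, 33/14)
obs 5: x=-7 → posterior Normal(-55/67, 132/67)
obs 6: x=-9/2 → posterior Normal(-209/156, 22/13)

mu_0=-209/156, tau_0^2=22/13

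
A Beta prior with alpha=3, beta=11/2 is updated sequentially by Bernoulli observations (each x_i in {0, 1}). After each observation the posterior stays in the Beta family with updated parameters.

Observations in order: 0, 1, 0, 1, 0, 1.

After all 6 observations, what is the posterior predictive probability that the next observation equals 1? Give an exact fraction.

12/29

obs 1: x=0 → posterior Beta(3, 13/2)
obs 2: x=1 → posterior Beta(4, 13/2)
obs 3: x=0 → posterior Beta(4, 15/2)
obs 4: x=1 → posterior Beta(5, 15/2)
obs 5: x=0 → posterior Beta(5, 17/2)
obs 6: x=1 → posterior Beta(6, 17/2)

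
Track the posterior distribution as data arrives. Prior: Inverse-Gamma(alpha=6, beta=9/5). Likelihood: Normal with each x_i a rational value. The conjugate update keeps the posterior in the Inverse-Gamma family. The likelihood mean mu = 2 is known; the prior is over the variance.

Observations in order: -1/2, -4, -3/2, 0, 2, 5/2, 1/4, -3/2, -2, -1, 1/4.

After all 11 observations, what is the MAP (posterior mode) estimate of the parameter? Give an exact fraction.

4229/1000

obs 1: x=-1/2 → posterior Inverse-Gamma(13/2, 197/40)
obs 2: x=-4 → posterior Inverse-Gamma(7, 917/40)
obs 3: x=-3/2 → posterior Inverse-Gamma(15/2, 581/20)
obs 4: x=0 → posterior Inverse-Gamma(8, 621/20)
obs 5: x=2 → posterior Inverse-Gamma(17/2, 621/20)
obs 6: x=5/2 → posterior Inverse-Gamma(9, 1247/40)
obs 7: x=1/4 → posterior Inverse-Gamma(19/2, 5233/160)
obs 8: x=-3/2 → posterior Inverse-Gamma(10, 6213/160)
obs 9: x=-2 → posterior Inverse-Gamma(21/2, 7493/160)
obs 10: x=-1 → posterior Inverse-Gamma(11, 8213/160)
obs 11: x=1/4 → posterior Inverse-Gamma(23/2, 4229/80)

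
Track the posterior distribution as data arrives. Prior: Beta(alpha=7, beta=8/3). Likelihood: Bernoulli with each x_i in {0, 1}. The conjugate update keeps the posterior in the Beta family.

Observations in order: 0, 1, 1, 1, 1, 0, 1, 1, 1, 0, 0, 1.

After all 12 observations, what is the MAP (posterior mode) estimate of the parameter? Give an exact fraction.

42/59

obs 1: x=0 → posterior Beta(7, 11/3)
obs 2: x=1 → posterior Beta(8, 11/3)
obs 3: x=1 → posterior Beta(9, 11/3)
obs 4: x=1 → posterior Beta(10, 11/3)
obs 5: x=1 → posterior Beta(11, 11/3)
obs 6: x=0 → posterior Beta(11, 14/3)
obs 7: x=1 → posterior Beta(12, 14/3)
obs 8: x=1 → posterior Beta(13, 14/3)
obs 9: x=1 → posterior Beta(14, 14/3)
obs 10: x=0 → posterior Beta(14, 17/3)
obs 11: x=0 → posterior Beta(14, 20/3)
obs 12: x=1 → posterior Beta(15, 20/3)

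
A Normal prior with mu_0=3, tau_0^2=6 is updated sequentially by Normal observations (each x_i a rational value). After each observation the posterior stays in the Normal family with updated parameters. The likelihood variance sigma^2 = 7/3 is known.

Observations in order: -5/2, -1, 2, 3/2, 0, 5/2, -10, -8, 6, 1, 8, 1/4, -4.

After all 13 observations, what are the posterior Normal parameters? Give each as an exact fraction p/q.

mu_0=-111/482, tau_0^2=42/241

obs 1: x=-5/2 → posterior Normal(-24/25, 42/25)
obs 2: x=-1 → posterior Normal(-42/43, 42/43)
obs 3: x=2 → posterior Normal(-6/61, 42/61)
obs 4: x=3/2 → posterior Normal(21/79, 42/79)
obs 5: x=0 → posterior Normal(21/97, 42/97)
obs 6: x=5/2 → posterior Normal(66/115, 42/115)
obs 7: x=-10 → posterior Normal(-6/7, 6/19)
obs 8: x=-8 → posterior Normal(-258/151, 42/151)
obs 9: x=6 → posterior Normal(-150/169, 42/169)
obs 10: x=1 → posterior Normal(-12/17, 42/187)
obs 11: x=8 → posterior Normal(12/205, 42/205)
obs 12: x=1/4 → posterior Normal(33/446, 42/223)
obs 13: x=-4 → posterior Normal(-111/482, 42/241)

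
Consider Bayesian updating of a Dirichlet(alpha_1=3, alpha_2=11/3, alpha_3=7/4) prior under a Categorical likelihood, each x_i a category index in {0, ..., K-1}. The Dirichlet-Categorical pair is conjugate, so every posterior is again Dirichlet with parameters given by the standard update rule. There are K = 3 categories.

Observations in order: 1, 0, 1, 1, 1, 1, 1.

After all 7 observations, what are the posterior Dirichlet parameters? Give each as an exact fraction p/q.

alpha_1=4, alpha_2=29/3, alpha_3=7/4

obs 1: x=1 → posterior Dirichlet(3, 14/3, 7/4)
obs 2: x=0 → posterior Dirichlet(4, 14/3, 7/4)
obs 3: x=1 → posterior Dirichlet(4, 17/3, 7/4)
obs 4: x=1 → posterior Dirichlet(4, 20/3, 7/4)
obs 5: x=1 → posterior Dirichlet(4, 23/3, 7/4)
obs 6: x=1 → posterior Dirichlet(4, 26/3, 7/4)
obs 7: x=1 → posterior Dirichlet(4, 29/3, 7/4)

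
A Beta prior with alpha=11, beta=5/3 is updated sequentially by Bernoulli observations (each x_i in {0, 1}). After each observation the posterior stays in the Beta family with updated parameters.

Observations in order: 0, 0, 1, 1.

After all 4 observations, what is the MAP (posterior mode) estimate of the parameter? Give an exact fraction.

9/11

obs 1: x=0 → posterior Beta(11, 8/3)
obs 2: x=0 → posterior Beta(11, 11/3)
obs 3: x=1 → posterior Beta(12, 11/3)
obs 4: x=1 → posterior Beta(13, 11/3)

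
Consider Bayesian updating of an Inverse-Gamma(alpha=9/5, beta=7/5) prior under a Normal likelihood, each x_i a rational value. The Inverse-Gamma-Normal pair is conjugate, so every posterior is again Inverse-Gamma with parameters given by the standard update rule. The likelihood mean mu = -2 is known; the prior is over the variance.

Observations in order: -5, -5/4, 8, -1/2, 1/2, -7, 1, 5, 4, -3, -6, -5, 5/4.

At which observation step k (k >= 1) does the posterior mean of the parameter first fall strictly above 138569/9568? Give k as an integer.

obs 1: x=-5 → posterior Inverse-Gamma(23/10, 59/10)
obs 2: x=-5/4 → posterior Inverse-Gamma(14/5, 989/160)
obs 3: x=8 → posterior Inverse-Gamma(33/10, 8989/160)
obs 4: x=-1/2 → posterior Inverse-Gamma(19/5, 9169/160)
obs 5: x=1/2 → posterior Inverse-Gamma(43/10, 9669/160)
obs 6: x=-7 → posterior Inverse-Gamma(24/5, 11669/160)
obs 7: x=1 → posterior Inverse-Gamma(53/10, 12389/160)
obs 8: x=5 → posterior Inverse-Gamma(29/5, 16309/160)
obs 9: x=4 → posterior Inverse-Gamma(63/10, 19189/160)
obs 10: x=-3 → posterior Inverse-Gamma(34/5, 19269/160)
obs 11: x=-6 → posterior Inverse-Gamma(73/10, 20549/160)
obs 12: x=-5 → posterior Inverse-Gamma(39/5, 21269/160)
obs 13: x=5/4 → posterior Inverse-Gamma(83/10, 11057/80)

k = 3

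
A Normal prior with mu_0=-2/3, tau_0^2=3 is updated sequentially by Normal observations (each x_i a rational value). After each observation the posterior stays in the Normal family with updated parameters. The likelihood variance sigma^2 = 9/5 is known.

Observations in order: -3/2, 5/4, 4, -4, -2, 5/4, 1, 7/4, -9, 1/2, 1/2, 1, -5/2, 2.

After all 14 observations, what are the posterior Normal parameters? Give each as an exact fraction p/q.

obs 1: x=-3/2 → posterior Normal(-19/16, 9/8)
obs 2: x=5/4 → posterior Normal(-1/4, 9/13)
obs 3: x=4 → posterior Normal(67/72, 1/2)
obs 4: x=-4 → posterior Normal(-13/92, 9/23)
obs 5: x=-2 → posterior Normal(-53/112, 9/28)
obs 6: x=5/4 → posterior Normal(-7/33, 3/11)
obs 7: x=1 → posterior Normal(-1/19, 9/38)
obs 8: x=7/4 → posterior Normal(27/172, 9/43)
obs 9: x=-9 → posterior Normal(-51/64, 3/16)
obs 10: x=1/2 → posterior Normal(-143/212, 9/53)
obs 11: x=1/2 → posterior Normal(-133/232, 9/58)
obs 12: x=1 → posterior Normal(-113/252, 1/7)
obs 13: x=-5/2 → posterior Normal(-163/272, 9/68)
obs 14: x=2 → posterior Normal(-123/292, 9/73)

mu_0=-123/292, tau_0^2=9/73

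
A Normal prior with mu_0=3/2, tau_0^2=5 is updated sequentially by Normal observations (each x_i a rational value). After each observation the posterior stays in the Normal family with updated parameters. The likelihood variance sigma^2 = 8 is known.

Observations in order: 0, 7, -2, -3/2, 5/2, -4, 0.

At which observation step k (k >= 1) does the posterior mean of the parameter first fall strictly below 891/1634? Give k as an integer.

k = 7

obs 1: x=0 → posterior Normal(12/13, 40/13)
obs 2: x=7 → posterior Normal(47/18, 20/9)
obs 3: x=-2 → posterior Normal(37/23, 40/23)
obs 4: x=-3/2 → posterior Normal(59/56, 10/7)
obs 5: x=5/2 → posterior Normal(14/11, 40/33)
obs 6: x=-4 → posterior Normal(11/19, 20/19)
obs 7: x=0 → posterior Normal(22/43, 40/43)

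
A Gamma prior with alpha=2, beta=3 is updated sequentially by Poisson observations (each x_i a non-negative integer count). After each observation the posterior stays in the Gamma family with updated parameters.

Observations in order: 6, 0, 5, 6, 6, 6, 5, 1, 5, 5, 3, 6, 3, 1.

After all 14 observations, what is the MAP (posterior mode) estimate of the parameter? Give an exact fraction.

obs 1: x=6 → posterior Gamma(8, 4)
obs 2: x=0 → posterior Gamma(8, 5)
obs 3: x=5 → posterior Gamma(13, 6)
obs 4: x=6 → posterior Gamma(19, 7)
obs 5: x=6 → posterior Gamma(25, 8)
obs 6: x=6 → posterior Gamma(31, 9)
obs 7: x=5 → posterior Gamma(36, 10)
obs 8: x=1 → posterior Gamma(37, 11)
obs 9: x=5 → posterior Gamma(42, 12)
obs 10: x=5 → posterior Gamma(47, 13)
obs 11: x=3 → posterior Gamma(50, 14)
obs 12: x=6 → posterior Gamma(56, 15)
obs 13: x=3 → posterior Gamma(59, 16)
obs 14: x=1 → posterior Gamma(60, 17)

59/17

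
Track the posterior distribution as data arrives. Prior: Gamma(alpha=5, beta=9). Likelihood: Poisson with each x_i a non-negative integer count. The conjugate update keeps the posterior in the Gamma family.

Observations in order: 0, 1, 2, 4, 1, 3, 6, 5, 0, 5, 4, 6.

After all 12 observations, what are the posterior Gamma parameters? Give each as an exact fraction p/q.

obs 1: x=0 → posterior Gamma(5, 10)
obs 2: x=1 → posterior Gamma(6, 11)
obs 3: x=2 → posterior Gamma(8, 12)
obs 4: x=4 → posterior Gamma(12, 13)
obs 5: x=1 → posterior Gamma(13, 14)
obs 6: x=3 → posterior Gamma(16, 15)
obs 7: x=6 → posterior Gamma(22, 16)
obs 8: x=5 → posterior Gamma(27, 17)
obs 9: x=0 → posterior Gamma(27, 18)
obs 10: x=5 → posterior Gamma(32, 19)
obs 11: x=4 → posterior Gamma(36, 20)
obs 12: x=6 → posterior Gamma(42, 21)

alpha=42, beta=21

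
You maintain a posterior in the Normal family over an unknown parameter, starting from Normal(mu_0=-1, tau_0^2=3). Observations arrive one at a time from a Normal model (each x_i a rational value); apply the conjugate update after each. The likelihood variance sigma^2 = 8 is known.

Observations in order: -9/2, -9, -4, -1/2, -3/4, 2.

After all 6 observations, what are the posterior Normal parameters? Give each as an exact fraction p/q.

obs 1: x=-9/2 → posterior Normal(-43/22, 24/11)
obs 2: x=-9 → posterior Normal(-97/28, 12/7)
obs 3: x=-4 → posterior Normal(-121/34, 24/17)
obs 4: x=-1/2 → posterior Normal(-31/10, 6/5)
obs 5: x=-3/4 → posterior Normal(-257/92, 24/23)
obs 6: x=2 → posterior Normal(-233/104, 12/13)

mu_0=-233/104, tau_0^2=12/13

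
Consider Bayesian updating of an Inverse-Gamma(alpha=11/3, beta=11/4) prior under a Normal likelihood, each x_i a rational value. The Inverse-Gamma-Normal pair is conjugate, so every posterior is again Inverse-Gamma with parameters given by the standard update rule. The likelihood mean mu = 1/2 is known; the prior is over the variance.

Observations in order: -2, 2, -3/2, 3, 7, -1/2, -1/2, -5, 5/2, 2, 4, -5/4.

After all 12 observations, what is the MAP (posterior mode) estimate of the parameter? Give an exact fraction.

obs 1: x=-2 → posterior Inverse-Gamma(25/6, 47/8)
obs 2: x=2 → posterior Inverse-Gamma(14/3, 7)
obs 3: x=-3/2 → posterior Inverse-Gamma(31/6, 9)
obs 4: x=3 → posterior Inverse-Gamma(17/3, 97/8)
obs 5: x=7 → posterior Inverse-Gamma(37/6, 133/4)
obs 6: x=-1/2 → posterior Inverse-Gamma(20/3, 135/4)
obs 7: x=-1/2 → posterior Inverse-Gamma(43/6, 137/4)
obs 8: x=-5 → posterior Inverse-Gamma(23/3, 395/8)
obs 9: x=5/2 → posterior Inverse-Gamma(49/6, 411/8)
obs 10: x=2 → posterior Inverse-Gamma(26/3, 105/2)
obs 11: x=4 → posterior Inverse-Gamma(55/6, 469/8)
obs 12: x=-5/4 → posterior Inverse-Gamma(29/3, 1925/32)

5775/1024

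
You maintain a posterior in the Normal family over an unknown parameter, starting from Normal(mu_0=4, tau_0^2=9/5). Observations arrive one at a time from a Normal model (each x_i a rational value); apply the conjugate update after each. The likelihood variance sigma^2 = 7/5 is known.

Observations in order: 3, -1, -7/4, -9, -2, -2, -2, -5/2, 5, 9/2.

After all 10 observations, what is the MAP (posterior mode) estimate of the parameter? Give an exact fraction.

obs 1: x=3 → posterior Normal(55/16, 63/80)
obs 2: x=-1 → posterior Normal(46/25, 63/125)
obs 3: x=-7/4 → posterior Normal(121/136, 63/170)
obs 4: x=-9 → posterior Normal(-203/172, 63/215)
obs 5: x=-2 → posterior Normal(-275/208, 63/260)
obs 6: x=-2 → posterior Normal(-347/244, 63/305)
obs 7: x=-2 → posterior Normal(-419/280, 9/50)
obs 8: x=-5/2 → posterior Normal(-509/316, 63/395)
obs 9: x=5 → posterior Normal(-329/352, 63/440)
obs 10: x=9/2 → posterior Normal(-167/388, 63/485)

-167/388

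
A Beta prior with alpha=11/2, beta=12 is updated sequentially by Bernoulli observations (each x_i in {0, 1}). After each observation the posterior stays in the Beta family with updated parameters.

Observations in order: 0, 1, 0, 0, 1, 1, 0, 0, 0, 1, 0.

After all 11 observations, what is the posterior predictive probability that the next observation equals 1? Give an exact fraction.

1/3

obs 1: x=0 → posterior Beta(11/2, 13)
obs 2: x=1 → posterior Beta(13/2, 13)
obs 3: x=0 → posterior Beta(13/2, 14)
obs 4: x=0 → posterior Beta(13/2, 15)
obs 5: x=1 → posterior Beta(15/2, 15)
obs 6: x=1 → posterior Beta(17/2, 15)
obs 7: x=0 → posterior Beta(17/2, 16)
obs 8: x=0 → posterior Beta(17/2, 17)
obs 9: x=0 → posterior Beta(17/2, 18)
obs 10: x=1 → posterior Beta(19/2, 18)
obs 11: x=0 → posterior Beta(19/2, 19)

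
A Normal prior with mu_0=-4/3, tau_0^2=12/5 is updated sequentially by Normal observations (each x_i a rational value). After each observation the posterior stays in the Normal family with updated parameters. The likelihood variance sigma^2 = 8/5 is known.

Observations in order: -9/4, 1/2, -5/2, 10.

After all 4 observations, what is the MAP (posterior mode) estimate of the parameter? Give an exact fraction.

obs 1: x=-9/4 → posterior Normal(-113/60, 24/25)
obs 2: x=1/2 → posterior Normal(-95/96, 3/5)
obs 3: x=-5/2 → posterior Normal(-185/132, 24/55)
obs 4: x=10 → posterior Normal(25/24, 12/35)

25/24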